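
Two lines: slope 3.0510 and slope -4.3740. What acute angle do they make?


m1-m2 = 7.425
1+m1*m2 = -12.345074
tan(theta) = |7.425/(-12.345074)| = 0.601454
theta = arctan(|7.425/(-12.345074)|) = 31.0250 degrees (acute angle)

31.0250 degrees


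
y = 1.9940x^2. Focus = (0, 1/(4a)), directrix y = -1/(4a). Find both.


a = 1.9940
1/(4a) = 0.1254
Focus = (0, 0.1254)
Directrix: y = -0.1254

Focus = (0, 0.1254), Directrix: y = -0.1254


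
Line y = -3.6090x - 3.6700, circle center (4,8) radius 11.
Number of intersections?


Substitute y = -3.6090x - 3.6700: (x-4)^2 + (-3.6090x- 3.6700-8)^2 = 121
Expand to Ax^2 + Bx + C = 0, where b-k = -11.67
A = 1+m^2 = 14.024881
B = 2(m(b-k) - h) = 2(-3.6090*(-11.67) - 4) = 76.23406
C = h^2 + (b-k)^2 - r^2 = 16 + 136.1889 - 121 = 31.1889
disc = B^2-4AC = 5811.6319 - 1749.6824 = 4061.9495
disc > 0

2 intersection points


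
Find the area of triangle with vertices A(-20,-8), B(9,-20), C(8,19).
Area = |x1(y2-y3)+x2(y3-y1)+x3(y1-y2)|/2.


-20*(-20-19) = 780
9*(19+ 8) = 243
8*(-8+ 20) = 96
sum = 1119
Area = |1119|/2 = 559.5000

559.5000 sq units


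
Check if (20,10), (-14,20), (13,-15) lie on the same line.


20*(20+ 15) - 14*(-15-10) + 13*(10-20)
= 700 + 350 - 130 = 920

No, not collinear (determinant = 920)


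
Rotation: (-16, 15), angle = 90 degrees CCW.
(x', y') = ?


cos(90) = 0, sin(90) = 1
x' = -16*0 - 15*1 = -15
y' = -16*1 + 15*0 = -16

(-15, -16)


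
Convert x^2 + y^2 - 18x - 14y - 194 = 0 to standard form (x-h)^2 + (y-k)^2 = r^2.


h = -D/2 = 18/2 = 9
k = -E/2 = 14/2 = 7
r^2 = h^2 + k^2 - F = 81 + 49 + 194 = 324
r = 18

Center (9, 7), radius = 18


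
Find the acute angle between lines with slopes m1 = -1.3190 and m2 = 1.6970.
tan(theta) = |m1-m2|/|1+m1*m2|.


m1-m2 = -3.016
1+m1*m2 = -1.238343
tan(theta) = |-3.016/(-1.238343)| = 2.435513
theta = arctan(|-3.016/(-1.238343)|) = 67.6774 degrees (acute angle)

67.6774 degrees


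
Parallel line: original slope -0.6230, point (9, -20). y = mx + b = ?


Parallel lines have equal slopes.
m2 = -0.6230
b2 = -20 + 0.6230*9 = -14.3930

y = -0.6230x - 14.3930


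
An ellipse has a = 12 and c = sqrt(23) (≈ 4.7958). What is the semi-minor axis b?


b^2 = 12^2 - (sqrt(23))^2 = 144 - 23 = 121
b = sqrt(121) = 11

b = 11


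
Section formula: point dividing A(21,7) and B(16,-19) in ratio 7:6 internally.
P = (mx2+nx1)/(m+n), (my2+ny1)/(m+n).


Px = (7*16 + 6*21)/13 = 238/13 = 18.3077
Py = (7*(-19) + 6*7)/13 = -91/13 = -7.0000

P = (18.3077, -7.0000)


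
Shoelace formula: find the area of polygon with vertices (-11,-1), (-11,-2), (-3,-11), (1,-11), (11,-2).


sum(xi*y_{i+1}) = -11*(-2) - 11*(-11) - 3*(-11) + 1*(-2) + 11*(-1) = 163
sum(yi*x_{i+1}) = -1*(-11) - 2*(-3) - 11*1 - 11*11 - 2*(-11) = -93
Area = |163 + 93|/2 = 256/2 = 128.0000

128.0000 sq units


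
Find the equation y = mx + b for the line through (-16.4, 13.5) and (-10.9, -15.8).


m = (-29.3)/(5.5) = -5.3273
b = y1 - m*x1 = 13.5 - (-29.3*(-16.4))/(5.5) = 13.5 - 87.3673 = -73.8673

y = -5.3273x - 73.8673


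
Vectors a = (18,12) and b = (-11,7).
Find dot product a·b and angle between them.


a·b = 18*(-11) + 12*7 = -198 + 84 = -114
|a| = sqrt(324+144) = 21.6333
|b| = sqrt(121+49) = 13.0384
cos(theta) = -114/(sqrt(468)*sqrt(170)) = -114/sqrt(79560) = -0.404164
theta = arccos(-114/sqrt(79560)) = 113.8387 degrees

a·b = -114, theta = 113.8387 deg


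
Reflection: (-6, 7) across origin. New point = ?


Reflection rule for origin: (-x, -y)
(-6, 7) -> (6, -7)

(6, -7)


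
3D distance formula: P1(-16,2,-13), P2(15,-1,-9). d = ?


dx=31, dy=-3, dz=4
d = sqrt(961+9+16) = sqrt(986) = 31.4006

31.4006


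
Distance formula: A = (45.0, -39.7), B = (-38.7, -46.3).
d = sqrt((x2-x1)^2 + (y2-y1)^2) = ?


dx = -38.7 - 45.0 = -83.7
dy = -46.3 + 39.7 = -6.6
d = sqrt(7005.69 + 43.56) = sqrt(7049.25) = 83.9598

83.9598


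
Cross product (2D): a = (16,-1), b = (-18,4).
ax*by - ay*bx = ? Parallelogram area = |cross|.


cross = 16*4 + 1*(-18) = 64 - 18 = 46
Parallelogram area = |46| = 46

cross = 46, parallelogram area = 46


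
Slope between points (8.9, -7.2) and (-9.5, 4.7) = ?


dy = 4.7 + 7.2 = 11.9
dx = -9.5 - 8.9 = -18.4
m = 11.9/(-18.4) = -0.6467

m = -0.6467


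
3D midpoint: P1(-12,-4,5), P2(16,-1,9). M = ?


Mx = (-12+16)/2 = 2.0000
My = (-4- 1)/2 = -2.5000
Mz = (5+9)/2 = 7.0000

M = (2.0000, -2.5000, 7.0000)


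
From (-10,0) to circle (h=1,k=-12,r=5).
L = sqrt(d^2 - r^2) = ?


d = sqrt((-10-1)^2 + (0+ 12)^2) = sqrt(121+144) = 16.2788
L = sqrt(265.0000 - 25) = sqrt(240.0000) = 15.4919

15.4919


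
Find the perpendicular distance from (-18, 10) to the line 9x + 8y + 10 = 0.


|9*(-18) + 8*10 + 10| = |-72| = 72
sqrt(81 + 64) = sqrt(145) = 12.0416
d = 72/sqrt(145) = 5.9793

5.9793


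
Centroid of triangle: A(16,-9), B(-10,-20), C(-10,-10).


Gx = (16- 10- 10)/3 = -4/3 = -1.3333
Gy = (-9- 20- 10)/3 = -39/3 = -13.0000

G = (-1.3333, -13.0000)


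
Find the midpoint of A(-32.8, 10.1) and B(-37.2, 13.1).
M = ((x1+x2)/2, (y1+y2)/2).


Mx = (-32.8 - 37.2)/2 = -70.0/2 = -35.0000
My = (10.1 + 13.1)/2 = 23.2/2 = 11.6000

(-35.0000, 11.6000)


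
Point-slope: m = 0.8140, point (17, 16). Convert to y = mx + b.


y - 16 = 0.8140(x - 17)
y = 0.8140x + 16 - 0.8140*17
y = 0.8140x + 2.1620

y = 0.8140x + 2.1620


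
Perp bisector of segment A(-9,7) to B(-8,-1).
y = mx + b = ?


Midpoint = (-8.5, 3)
Slope of AB = dy/dx = -8/1 = -8.0000
Perp slope = -dx/dy = 1/8 = 0.1250
b = My - (perp slope)*Mx = 3 + (1*(-8.5))/(-8) = 3 + 1.0625 = 4.0625

y = 0.1250x + 4.0625


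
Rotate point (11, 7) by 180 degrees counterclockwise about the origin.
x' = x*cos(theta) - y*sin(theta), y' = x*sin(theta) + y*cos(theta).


cos(180) = -1, sin(180) = 0
x' = 11*(-1) - 7*0 = -11
y' = 11*0 + 7*(-1) = -7

(-11, -7)


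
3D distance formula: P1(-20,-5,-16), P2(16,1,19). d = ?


dx=36, dy=6, dz=35
d = sqrt(1296+36+1225) = sqrt(2557) = 50.5668

50.5668


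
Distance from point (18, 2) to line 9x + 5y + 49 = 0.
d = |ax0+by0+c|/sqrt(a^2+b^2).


|9*18 + 5*2 + 49| = |221| = 221
sqrt(81 + 25) = sqrt(106) = 10.2956
d = 221/sqrt(106) = 21.4654

21.4654


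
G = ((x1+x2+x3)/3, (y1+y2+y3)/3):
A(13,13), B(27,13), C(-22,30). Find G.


Gx = (13+27- 22)/3 = 18/3 = 6.0000
Gy = (13+13+30)/3 = 56/3 = 18.6667

G = (6.0000, 18.6667)


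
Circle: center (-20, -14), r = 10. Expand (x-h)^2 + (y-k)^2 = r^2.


(x+ 20)^2 + (y+ 14)^2 = 10^2
D = -2h = 40, E = -2k = 28
F = h^2+k^2-r^2 = 400+196-100 = 496

x^2 + y^2 + 40x + 28y + 496 = 0


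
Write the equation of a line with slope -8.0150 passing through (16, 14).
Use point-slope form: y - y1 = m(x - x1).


y - 14 = -8.0150(x - 16)
y = -8.0150x + 14 + 8.0150*16
y = -8.0150x + 142.2400

y = -8.0150x + 142.2400


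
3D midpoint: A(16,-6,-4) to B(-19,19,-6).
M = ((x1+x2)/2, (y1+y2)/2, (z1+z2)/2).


Mx = (16- 19)/2 = -1.5000
My = (-6+19)/2 = 6.5000
Mz = (-4- 6)/2 = -5.0000

M = (-1.5000, 6.5000, -5.0000)


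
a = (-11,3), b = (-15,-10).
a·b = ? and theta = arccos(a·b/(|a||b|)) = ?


a·b = -11*(-15) + 3*(-10) = 165 - 30 = 135
|a| = sqrt(121+9) = 11.4018
|b| = sqrt(225+100) = 18.0278
cos(theta) = 135/(sqrt(130)*sqrt(325)) = 135/sqrt(42250) = 0.656781
theta = arccos(135/sqrt(42250)) = 48.9452 degrees

a·b = 135, theta = 48.9452 deg


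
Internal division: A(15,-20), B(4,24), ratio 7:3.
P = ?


Px = (7*4 + 3*15)/10 = 73/10 = 7.3000
Py = (7*24 + 3*(-20))/10 = 108/10 = 10.8000

P = (7.3000, 10.8000)


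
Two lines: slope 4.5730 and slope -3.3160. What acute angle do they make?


m1-m2 = 7.889
1+m1*m2 = -14.164068
tan(theta) = |7.889/(-14.164068)| = 0.556973
theta = arctan(|7.889/(-14.164068)|) = 29.1166 degrees (acute angle)

29.1166 degrees


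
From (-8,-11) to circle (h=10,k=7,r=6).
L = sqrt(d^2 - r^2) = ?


d = sqrt((-8-10)^2 + (-11-7)^2) = sqrt(324+324) = 25.4558
L = sqrt(648.0000 - 36) = sqrt(612.0000) = 24.7386

24.7386


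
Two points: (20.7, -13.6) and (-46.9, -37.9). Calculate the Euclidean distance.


dx = -46.9 - 20.7 = -67.6
dy = -37.9 + 13.6 = -24.3
d = sqrt(4569.76 + 590.49) = sqrt(5160.25) = 71.8349

71.8349


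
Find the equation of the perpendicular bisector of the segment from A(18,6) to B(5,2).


Midpoint = (11.5, 4)
Slope of AB = dy/dx = -4/(-13) = 0.3077
Perp slope = -dx/dy = -13/4 = -3.2500
b = My - (perp slope)*Mx = 4 + (-13*11.5)/(-4) = 4 + 37.3750 = 41.3750

y = -3.2500x + 41.3750


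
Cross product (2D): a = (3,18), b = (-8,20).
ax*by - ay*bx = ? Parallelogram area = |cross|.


cross = 3*20 - 18*(-8) = 60 + 144 = 204
Parallelogram area = |204| = 204

cross = 204, parallelogram area = 204


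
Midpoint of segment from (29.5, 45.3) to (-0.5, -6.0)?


Mx = (29.5 - 0.5)/2 = 29.0/2 = 14.5000
My = (45.3 - 6.0)/2 = 39.3/2 = 19.6500

(14.5000, 19.6500)


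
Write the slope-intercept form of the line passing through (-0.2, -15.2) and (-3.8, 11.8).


m = (27.0)/(-3.6) = -7.5000
b = y1 - m*x1 = -15.2 - (27.0*(-0.2))/(-3.6) = -15.2 - 1.5000 = -16.7000

y = -7.5000x - 16.7000


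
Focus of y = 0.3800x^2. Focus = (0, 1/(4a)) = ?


a = 0.3800
4a = 1.5200
focus = (0, 1/1.5200) = (0, 0.6579)

Focus = (0, 0.6579)


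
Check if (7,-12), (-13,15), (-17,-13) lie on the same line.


7*(15+ 13) - 13*(-13+ 12) - 17*(-12-15)
= 196 + 13 + 459 = 668

No, not collinear (determinant = 668)


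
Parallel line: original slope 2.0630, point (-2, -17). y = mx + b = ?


Parallel lines have equal slopes.
m2 = 2.0630
b2 = -17 - 2.0630*(-2) = -12.8740

y = 2.0630x - 12.8740


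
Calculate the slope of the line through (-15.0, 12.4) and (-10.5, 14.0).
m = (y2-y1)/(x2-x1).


dy = 14.0 - 12.4 = 1.6
dx = -10.5 + 15.0 = 4.5
m = 1.6/4.5 = 0.3556

m = 0.3556


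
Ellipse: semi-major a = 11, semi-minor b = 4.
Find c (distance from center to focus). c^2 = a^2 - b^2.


c^2 = 11^2 - 4^2 = 121 - 16 = 105
c = sqrt(105) = 10.2470

c = 10.2470


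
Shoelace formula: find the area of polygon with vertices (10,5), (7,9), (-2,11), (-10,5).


sum(xi*y_{i+1}) = 10*9 + 7*11 - 2*5 - 10*5 = 107
sum(yi*x_{i+1}) = 5*7 + 9*(-2) + 11*(-10) + 5*10 = -43
Area = |107 + 43|/2 = 150/2 = 75.0000

75.0000 sq units


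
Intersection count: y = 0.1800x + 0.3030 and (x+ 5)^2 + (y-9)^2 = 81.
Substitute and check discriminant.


Substitute y = 0.1800x + 0.3030: (x+ 5)^2 + (0.1800x+0.3030-9)^2 = 81
Expand to Ax^2 + Bx + C = 0, where b-k = -8.697
A = 1+m^2 = 1.0324
B = 2(m(b-k) - h) = 2(0.1800*(-8.697) + 5) = 6.86908
C = h^2 + (b-k)^2 - r^2 = 25 + 75.637809 - 81 = 19.637809
disc = B^2-4AC = 47.1843 - 81.0963 = -33.9120
disc < 0

0 intersection points


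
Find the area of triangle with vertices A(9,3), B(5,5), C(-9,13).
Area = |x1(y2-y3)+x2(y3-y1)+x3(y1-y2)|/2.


9*(5-13) = -72
5*(13-3) = 50
-9*(3-5) = 18
sum = -4
Area = |-4|/2 = 2.0000

2.0000 sq units


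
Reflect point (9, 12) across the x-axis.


Reflection rule for x-axis: (x, -y)
(9, 12) -> (9, -12)

(9, -12)


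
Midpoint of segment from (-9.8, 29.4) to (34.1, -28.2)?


Mx = (-9.8 + 34.1)/2 = 24.3/2 = 12.1500
My = (29.4 - 28.2)/2 = 1.2/2 = 0.6000

(12.1500, 0.6000)


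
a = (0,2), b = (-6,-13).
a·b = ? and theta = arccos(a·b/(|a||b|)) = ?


a·b = 0*(-6) + 2*(-13) = 0 - 26 = -26
|a| = sqrt(0+4) = 2.0000
|b| = sqrt(36+169) = 14.3178
cos(theta) = -26/(sqrt(4)*sqrt(205)) = -26/sqrt(820) = -0.907959
theta = arccos(-26/sqrt(820)) = 155.2249 degrees

a·b = -26, theta = 155.2249 deg


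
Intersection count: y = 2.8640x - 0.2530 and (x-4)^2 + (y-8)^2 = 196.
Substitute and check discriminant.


Substitute y = 2.8640x - 0.2530: (x-4)^2 + (2.8640x- 0.2530-8)^2 = 196
Expand to Ax^2 + Bx + C = 0, where b-k = -8.253
A = 1+m^2 = 9.202496
B = 2(m(b-k) - h) = 2(2.8640*(-8.253) - 4) = -55.273184
C = h^2 + (b-k)^2 - r^2 = 16 + 68.112009 - 196 = -111.887991
disc = B^2-4AC = 3055.1249 + 4118.5952 = 7173.7201
disc > 0

2 intersection points


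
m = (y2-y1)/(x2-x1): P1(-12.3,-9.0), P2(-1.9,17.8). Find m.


dy = 17.8 + 9.0 = 26.8
dx = -1.9 + 12.3 = 10.4
m = 26.8/10.4 = 2.5769

m = 2.5769


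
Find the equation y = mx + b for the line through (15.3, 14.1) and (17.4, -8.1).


m = (-22.2)/(2.1) = -10.5714
b = y1 - m*x1 = 14.1 - (-22.2*15.3)/(2.1) = 14.1 + 161.7429 = 175.8429

y = -10.5714x + 175.8429


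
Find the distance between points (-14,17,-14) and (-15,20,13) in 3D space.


dx=-1, dy=3, dz=27
d = sqrt(1+9+729) = sqrt(739) = 27.1846

27.1846


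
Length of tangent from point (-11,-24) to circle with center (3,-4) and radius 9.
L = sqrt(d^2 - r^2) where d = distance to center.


d = sqrt((-11-3)^2 + (-24+ 4)^2) = sqrt(196+400) = 24.4131
L = sqrt(596.0000 - 81) = sqrt(515.0000) = 22.6936

22.6936


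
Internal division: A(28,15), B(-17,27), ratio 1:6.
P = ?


Px = (1*(-17) + 6*28)/7 = 151/7 = 21.5714
Py = (1*27 + 6*15)/7 = 117/7 = 16.7143

P = (21.5714, 16.7143)


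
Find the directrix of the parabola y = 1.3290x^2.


a = 1.3290
1/(4a) = 0.1881
directrix: y = -0.1881 = -0.1881

y = -0.1881


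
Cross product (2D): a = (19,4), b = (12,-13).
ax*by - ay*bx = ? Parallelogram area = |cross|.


cross = 19*(-13) - 4*12 = -247 - 48 = -295
Parallelogram area = |-295| = 295

cross = -295, parallelogram area = 295


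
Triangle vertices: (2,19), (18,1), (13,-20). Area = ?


2*(1+ 20) = 42
18*(-20-19) = -702
13*(19-1) = 234
sum = -426
Area = |-426|/2 = 213.0000

213.0000 sq units


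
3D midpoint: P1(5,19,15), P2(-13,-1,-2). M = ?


Mx = (5- 13)/2 = -4.0000
My = (19- 1)/2 = 9.0000
Mz = (15- 2)/2 = 6.5000

M = (-4.0000, 9.0000, 6.5000)


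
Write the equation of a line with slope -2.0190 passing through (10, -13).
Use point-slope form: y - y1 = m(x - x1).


y + 13 = -2.0190(x - 10)
y = -2.0190x - 13 + 2.0190*10
y = -2.0190x + 7.1900

y = -2.0190x + 7.1900


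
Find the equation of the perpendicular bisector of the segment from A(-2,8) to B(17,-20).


Midpoint = (7.5, -6)
Slope of AB = dy/dx = -28/19 = -1.4737
Perp slope = -dx/dy = 19/28 = 0.6786
b = My - (perp slope)*Mx = -6 + (19*7.5)/(-28) = -6 - 5.0893 = -11.0893

y = 0.6786x - 11.0893


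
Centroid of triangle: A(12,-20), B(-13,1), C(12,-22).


Gx = (12- 13+12)/3 = 11/3 = 3.6667
Gy = (-20+1- 22)/3 = -41/3 = -13.6667

G = (3.6667, -13.6667)


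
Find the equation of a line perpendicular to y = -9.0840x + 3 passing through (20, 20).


Perpendicular slope = -1/m1 = -1/(-9.0840) = 0.1101
b2 = y0 - m2*x0 = 20 + 20/(-9.0840) = 20 - 2.2017 = 17.7983

y = 0.1101x + 17.7983


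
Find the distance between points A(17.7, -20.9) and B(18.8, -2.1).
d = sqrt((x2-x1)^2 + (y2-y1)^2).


dx = 18.8 - 17.7 = 1.1
dy = -2.1 + 20.9 = 18.8
d = sqrt(1.21 + 353.44) = sqrt(354.65) = 18.8322

18.8322


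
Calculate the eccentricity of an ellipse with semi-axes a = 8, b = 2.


c = sqrt(64-4) = sqrt(60) = 7.7460
e = c/a = sqrt(60)/8 = 0.9682

e = 0.9682


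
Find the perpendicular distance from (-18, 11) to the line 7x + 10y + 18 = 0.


|7*(-18) + 10*11 + 18| = |2| = 2
sqrt(49 + 100) = sqrt(149) = 12.2066
d = 2/sqrt(149) = 0.1638

0.1638


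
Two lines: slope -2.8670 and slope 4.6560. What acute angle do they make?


m1-m2 = -7.523
1+m1*m2 = -12.348752
tan(theta) = |-7.523/(-12.348752)| = 0.609211
theta = arctan(|-7.523/(-12.348752)|) = 31.3502 degrees (acute angle)

31.3502 degrees


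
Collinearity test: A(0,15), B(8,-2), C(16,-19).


0*(-2+ 19) + 8*(-19-15) + 16*(15+ 2)
= 0 - 272 + 272 = 0

Yes, collinear (determinant = 0)


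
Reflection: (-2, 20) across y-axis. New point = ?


Reflection rule for y-axis: (-x, y)
(-2, 20) -> (2, 20)

(2, 20)


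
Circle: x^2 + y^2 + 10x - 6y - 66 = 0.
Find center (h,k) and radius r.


h = -D/2 = -10/2 = -5
k = -E/2 = 6/2 = 3
r^2 = h^2 + k^2 - F = 25 + 9 + 66 = 100
r = 10

Center (-5, 3), radius = 10


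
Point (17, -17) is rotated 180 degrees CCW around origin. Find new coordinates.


cos(180) = -1, sin(180) = 0
x' = 17*(-1) + 17*0 = -17
y' = 17*0 - 17*(-1) = 17

(-17, 17)


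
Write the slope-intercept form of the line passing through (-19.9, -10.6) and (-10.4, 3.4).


m = (14.0)/(9.5) = 1.4737
b = y1 - m*x1 = -10.6 - (14.0*(-19.9))/(9.5) = -10.6 + 29.3263 = 18.7263

y = 1.4737x + 18.7263


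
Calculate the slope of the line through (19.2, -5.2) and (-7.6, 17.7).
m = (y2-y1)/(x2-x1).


dy = 17.7 + 5.2 = 22.9
dx = -7.6 - 19.2 = -26.8
m = 22.9/(-26.8) = -0.8545

m = -0.8545


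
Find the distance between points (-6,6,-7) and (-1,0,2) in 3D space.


dx=5, dy=-6, dz=9
d = sqrt(25+36+81) = sqrt(142) = 11.9164

11.9164


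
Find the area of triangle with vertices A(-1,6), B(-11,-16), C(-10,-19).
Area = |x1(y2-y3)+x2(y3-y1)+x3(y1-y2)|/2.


-1*(-16+ 19) = -3
-11*(-19-6) = 275
-10*(6+ 16) = -220
sum = 52
Area = |52|/2 = 26.0000

26.0000 sq units


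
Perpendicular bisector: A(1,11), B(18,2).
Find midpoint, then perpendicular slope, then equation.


Midpoint = (9.5, 6.5)
Slope of AB = dy/dx = -9/17 = -0.5294
Perp slope = -dx/dy = 17/9 = 1.8889
b = My - (perp slope)*Mx = 6.5 + (17*9.5)/(-9) = 6.5 - 17.9444 = -11.4444

y = 1.8889x - 11.4444


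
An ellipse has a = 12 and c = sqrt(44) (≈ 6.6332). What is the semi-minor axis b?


b^2 = 12^2 - (sqrt(44))^2 = 144 - 44 = 100
b = sqrt(100) = 10

b = 10


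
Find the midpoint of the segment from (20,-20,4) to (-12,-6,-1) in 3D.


Mx = (20- 12)/2 = 4.0000
My = (-20- 6)/2 = -13.0000
Mz = (4- 1)/2 = 1.5000

M = (4.0000, -13.0000, 1.5000)


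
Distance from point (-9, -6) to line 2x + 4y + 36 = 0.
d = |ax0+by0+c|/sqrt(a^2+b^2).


|2*(-9) + 4*(-6) + 36| = |-6| = 6
sqrt(4 + 16) = sqrt(20) = 4.4721
d = 6/sqrt(20) = 1.3416

1.3416


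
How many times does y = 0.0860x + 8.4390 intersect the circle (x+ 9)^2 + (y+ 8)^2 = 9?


Substitute y = 0.0860x + 8.4390: (x+ 9)^2 + (0.0860x+8.4390+ 8)^2 = 9
Expand to Ax^2 + Bx + C = 0, where b-k = 16.439
A = 1+m^2 = 1.007396
B = 2(m(b-k) - h) = 2(0.0860*16.439 + 9) = 20.827508
C = h^2 + (b-k)^2 - r^2 = 81 + 270.240721 - 9 = 342.240721
disc = B^2-4AC = 433.7851 - 1379.0877 = -945.3026
disc < 0

0 intersection points


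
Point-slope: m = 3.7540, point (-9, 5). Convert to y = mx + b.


y - 5 = 3.7540(x + 9)
y = 3.7540x + 5 - 3.7540*(-9)
y = 3.7540x + 38.7860

y = 3.7540x + 38.7860


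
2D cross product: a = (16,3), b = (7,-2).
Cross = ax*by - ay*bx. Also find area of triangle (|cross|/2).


cross = 16*(-2) - 3*7 = -32 - 21 = -53
Triangle area = |-53|/2 = 53/2 = 26.5000

cross = -53, triangle area = 26.5000


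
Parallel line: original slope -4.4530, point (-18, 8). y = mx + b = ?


Parallel lines have equal slopes.
m2 = -4.4530
b2 = 8 + 4.4530*(-18) = -72.1540

y = -4.4530x - 72.1540


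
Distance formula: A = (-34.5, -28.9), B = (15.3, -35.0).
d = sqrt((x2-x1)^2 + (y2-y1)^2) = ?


dx = 15.3 + 34.5 = 49.8
dy = -35.0 + 28.9 = -6.1
d = sqrt(2480.04 + 37.21) = sqrt(2517.25) = 50.1722

50.1722


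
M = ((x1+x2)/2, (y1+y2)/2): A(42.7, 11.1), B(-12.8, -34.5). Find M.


Mx = (42.7 - 12.8)/2 = 29.9/2 = 14.9500
My = (11.1 - 34.5)/2 = -23.4/2 = -11.7000

(14.9500, -11.7000)


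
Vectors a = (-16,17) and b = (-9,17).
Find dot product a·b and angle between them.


a·b = -16*(-9) + 17*17 = 144 + 289 = 433
|a| = sqrt(256+289) = 23.3452
|b| = sqrt(81+289) = 19.2354
cos(theta) = 433/(sqrt(545)*sqrt(370)) = 433/sqrt(201650) = 0.964248
theta = arccos(433/sqrt(201650)) = 15.3670 degrees

a·b = 433, theta = 15.3670 deg


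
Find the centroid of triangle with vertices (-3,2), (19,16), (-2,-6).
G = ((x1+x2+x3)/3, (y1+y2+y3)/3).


Gx = (-3+19- 2)/3 = 14/3 = 4.6667
Gy = (2+16- 6)/3 = 12/3 = 4.0000

G = (4.6667, 4.0000)


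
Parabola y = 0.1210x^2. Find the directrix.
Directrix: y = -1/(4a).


a = 0.1210
1/(4a) = 2.0661
directrix: y = -2.0661 = -2.0661

y = -2.0661


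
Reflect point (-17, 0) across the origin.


Reflection rule for origin: (-x, -y)
(-17, 0) -> (17, 0)

(17, 0)


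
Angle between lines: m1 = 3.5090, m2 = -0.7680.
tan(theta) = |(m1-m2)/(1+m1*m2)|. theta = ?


m1-m2 = 4.277
1+m1*m2 = -1.694912
tan(theta) = |4.277/(-1.694912)| = 2.523435
theta = arctan(|4.277/(-1.694912)|) = 68.3823 degrees (acute angle)

68.3823 degrees


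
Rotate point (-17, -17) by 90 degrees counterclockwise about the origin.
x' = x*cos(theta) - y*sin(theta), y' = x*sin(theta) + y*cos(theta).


cos(90) = 0, sin(90) = 1
x' = -17*0 + 17*1 = 17
y' = -17*1 - 17*0 = -17

(17, -17)


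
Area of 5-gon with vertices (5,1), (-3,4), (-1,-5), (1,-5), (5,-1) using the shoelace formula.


sum(xi*y_{i+1}) = 5*4 - 3*(-5) - 1*(-5) + 1*(-1) + 5*1 = 44
sum(yi*x_{i+1}) = 1*(-3) + 4*(-1) - 5*1 - 5*5 - 1*5 = -42
Area = |44 + 42|/2 = 86/2 = 43.0000

43.0000 sq units


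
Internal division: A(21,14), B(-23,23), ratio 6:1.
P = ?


Px = (6*(-23) + 1*21)/7 = -117/7 = -16.7143
Py = (6*23 + 1*14)/7 = 152/7 = 21.7143

P = (-16.7143, 21.7143)


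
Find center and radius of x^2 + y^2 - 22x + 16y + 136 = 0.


h = -D/2 = 22/2 = 11
k = -E/2 = -16/2 = -8
r^2 = h^2 + k^2 - F = 121 + 64 - 136 = 49
r = 7

Center (11, -8), radius = 7


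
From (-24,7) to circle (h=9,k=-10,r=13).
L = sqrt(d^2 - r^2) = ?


d = sqrt((-24-9)^2 + (7+ 10)^2) = sqrt(1089+289) = 37.1214
L = sqrt(1378.0000 - 169) = sqrt(1209.0000) = 34.7707

34.7707


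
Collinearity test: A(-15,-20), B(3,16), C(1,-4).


-15*(16+ 4) + 3*(-4+ 20) + 1*(-20-16)
= -300 + 48 - 36 = -288

No, not collinear (determinant = -288)


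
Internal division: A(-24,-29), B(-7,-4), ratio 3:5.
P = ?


Px = (3*(-7) + 5*(-24))/8 = -141/8 = -17.6250
Py = (3*(-4) + 5*(-29))/8 = -157/8 = -19.6250

P = (-17.6250, -19.6250)


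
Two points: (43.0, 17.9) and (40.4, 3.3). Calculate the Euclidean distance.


dx = 40.4 - 43.0 = -2.6
dy = 3.3 - 17.9 = -14.6
d = sqrt(6.76 + 213.16) = sqrt(219.92) = 14.8297

14.8297


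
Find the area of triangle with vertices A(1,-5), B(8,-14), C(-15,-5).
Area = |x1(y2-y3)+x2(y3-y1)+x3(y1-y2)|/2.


1*(-14+ 5) = -9
8*(-5+ 5) = 0
-15*(-5+ 14) = -135
sum = -144
Area = |-144|/2 = 72.0000

72.0000 sq units


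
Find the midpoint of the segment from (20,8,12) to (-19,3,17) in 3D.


Mx = (20- 19)/2 = 0.5000
My = (8+3)/2 = 5.5000
Mz = (12+17)/2 = 14.5000

M = (0.5000, 5.5000, 14.5000)


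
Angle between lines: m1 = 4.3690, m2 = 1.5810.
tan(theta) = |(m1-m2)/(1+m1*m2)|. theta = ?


m1-m2 = 2.788
1+m1*m2 = 7.907389
tan(theta) = |2.788/7.907389| = 0.352582
theta = arctan(|2.788/7.907389|) = 19.4217 degrees (acute angle)

19.4217 degrees


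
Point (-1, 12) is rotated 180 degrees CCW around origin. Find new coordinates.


cos(180) = -1, sin(180) = 0
x' = -1*(-1) - 12*0 = 1
y' = -1*0 + 12*(-1) = -12

(1, -12)


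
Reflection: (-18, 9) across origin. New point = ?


Reflection rule for origin: (-x, -y)
(-18, 9) -> (18, -9)

(18, -9)


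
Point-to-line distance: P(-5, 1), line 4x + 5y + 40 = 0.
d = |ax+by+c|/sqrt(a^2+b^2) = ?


|4*(-5) + 5*1 + 40| = |25| = 25
sqrt(16 + 25) = sqrt(41) = 6.4031
d = 25/sqrt(41) = 3.9043

3.9043


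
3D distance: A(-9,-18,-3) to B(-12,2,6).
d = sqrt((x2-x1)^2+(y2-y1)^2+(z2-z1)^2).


dx=-3, dy=20, dz=9
d = sqrt(9+400+81) = sqrt(490) = 22.1359

22.1359


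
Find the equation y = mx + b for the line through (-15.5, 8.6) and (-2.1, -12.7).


m = (-21.3)/(13.4) = -1.5896
b = y1 - m*x1 = 8.6 - (-21.3*(-15.5))/(13.4) = 8.6 - 24.6381 = -16.0381

y = -1.5896x - 16.0381


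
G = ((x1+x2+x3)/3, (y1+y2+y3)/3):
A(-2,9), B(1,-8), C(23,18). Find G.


Gx = (-2+1+23)/3 = 22/3 = 7.3333
Gy = (9- 8+18)/3 = 19/3 = 6.3333

G = (7.3333, 6.3333)


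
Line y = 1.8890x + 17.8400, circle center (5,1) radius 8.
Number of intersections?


Substitute y = 1.8890x + 17.8400: (x-5)^2 + (1.8890x+17.8400-1)^2 = 64
Expand to Ax^2 + Bx + C = 0, where b-k = 16.84
A = 1+m^2 = 4.568321
B = 2(m(b-k) - h) = 2(1.8890*16.84 - 5) = 53.62152
C = h^2 + (b-k)^2 - r^2 = 25 + 283.5856 - 64 = 244.5856
disc = B^2-4AC = 2875.2674 - 4469.3821 = -1594.1147
disc < 0

0 intersection points


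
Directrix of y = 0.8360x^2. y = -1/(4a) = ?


a = 0.8360
1/(4a) = 0.2990
directrix: y = -0.2990 = -0.2990

y = -0.2990


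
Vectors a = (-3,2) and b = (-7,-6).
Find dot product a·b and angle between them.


a·b = -3*(-7) + 2*(-6) = 21 - 12 = 9
|a| = sqrt(9+4) = 3.6056
|b| = sqrt(49+36) = 9.2195
cos(theta) = 9/(sqrt(13)*sqrt(85)) = 9/sqrt(1105) = 0.270746
theta = arccos(9/sqrt(1105)) = 74.2914 degrees

a·b = 9, theta = 74.2914 deg


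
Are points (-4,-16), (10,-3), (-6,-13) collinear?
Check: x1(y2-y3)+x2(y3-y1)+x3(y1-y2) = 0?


-4*(-3+ 13) + 10*(-13+ 16) - 6*(-16+ 3)
= -40 + 30 + 78 = 68

No, not collinear (determinant = 68)


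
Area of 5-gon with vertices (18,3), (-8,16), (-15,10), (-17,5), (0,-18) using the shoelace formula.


sum(xi*y_{i+1}) = 18*16 - 8*10 - 15*5 - 17*(-18) + 0*3 = 439
sum(yi*x_{i+1}) = 3*(-8) + 16*(-15) + 10*(-17) + 5*0 - 18*18 = -758
Area = |439 + 758|/2 = 1197/2 = 598.5000

598.5000 sq units


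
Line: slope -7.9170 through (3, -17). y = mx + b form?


y + 17 = -7.9170(x - 3)
y = -7.9170x - 17 + 7.9170*3
y = -7.9170x + 6.7510

y = -7.9170x + 6.7510


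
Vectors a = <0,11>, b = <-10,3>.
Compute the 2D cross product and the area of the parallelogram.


cross = 0*3 - 11*(-10) = 0 + 110 = 110
Parallelogram area = |110| = 110

cross = 110, parallelogram area = 110


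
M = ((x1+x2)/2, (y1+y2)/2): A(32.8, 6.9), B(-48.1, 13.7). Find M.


Mx = (32.8 - 48.1)/2 = -15.3/2 = -7.6500
My = (6.9 + 13.7)/2 = 20.6/2 = 10.3000

(-7.6500, 10.3000)


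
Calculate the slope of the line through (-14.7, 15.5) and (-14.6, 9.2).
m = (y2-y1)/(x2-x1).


dy = 9.2 - 15.5 = -6.3
dx = -14.6 + 14.7 = 0.1
m = -6.3/0.1 = -63.0000

m = -63.0000


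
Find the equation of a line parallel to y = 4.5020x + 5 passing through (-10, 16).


Parallel lines have equal slopes.
m2 = 4.5020
b2 = 16 - 4.5020*(-10) = 61.0200

y = 4.5020x + 61.0200


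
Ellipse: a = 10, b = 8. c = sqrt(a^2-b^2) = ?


c^2 = 10^2 - 8^2 = 100 - 64 = 36
c = sqrt(36) = 6.0000

c = 6.0000


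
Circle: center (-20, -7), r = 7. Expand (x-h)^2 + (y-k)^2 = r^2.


(x+ 20)^2 + (y+ 7)^2 = 7^2
D = -2h = 40, E = -2k = 14
F = h^2+k^2-r^2 = 400+49-49 = 400

x^2 + y^2 + 40x + 14y + 400 = 0


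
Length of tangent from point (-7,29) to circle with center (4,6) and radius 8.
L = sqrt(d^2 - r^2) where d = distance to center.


d = sqrt((-7-4)^2 + (29-6)^2) = sqrt(121+529) = 25.4951
L = sqrt(650.0000 - 64) = sqrt(586.0000) = 24.2074

24.2074


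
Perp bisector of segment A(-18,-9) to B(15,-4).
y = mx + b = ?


Midpoint = (-1.5, -6.5)
Slope of AB = dy/dx = 5/33 = 0.1515
Perp slope = -dx/dy = -33/5 = -6.6000
b = My - (perp slope)*Mx = -6.5 + (33*(-1.5))/5 = -6.5 - 9.9000 = -16.4000

y = -6.6000x - 16.4000


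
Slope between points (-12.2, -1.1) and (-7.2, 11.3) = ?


dy = 11.3 + 1.1 = 12.4
dx = -7.2 + 12.2 = 5
m = 12.4/5 = 2.4800

m = 2.4800


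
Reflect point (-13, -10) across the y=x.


Reflection rule for y=x: (y, x)
(-13, -10) -> (-10, -13)

(-10, -13)


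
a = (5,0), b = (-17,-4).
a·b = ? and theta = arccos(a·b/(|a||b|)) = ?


a·b = 5*(-17) + 0*(-4) = -85 + 0 = -85
|a| = sqrt(25+0) = 5.0000
|b| = sqrt(289+16) = 17.4642
cos(theta) = -85/(sqrt(25)*sqrt(305)) = -85/sqrt(7625) = -0.973417
theta = arccos(-85/sqrt(7625)) = 166.7595 degrees

a·b = -85, theta = 166.7595 deg


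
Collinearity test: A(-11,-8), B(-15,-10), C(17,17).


-11*(-10-17) - 15*(17+ 8) + 17*(-8+ 10)
= 297 - 375 + 34 = -44

No, not collinear (determinant = -44)


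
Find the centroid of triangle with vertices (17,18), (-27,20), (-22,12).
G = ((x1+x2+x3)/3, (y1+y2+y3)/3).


Gx = (17- 27- 22)/3 = -32/3 = -10.6667
Gy = (18+20+12)/3 = 50/3 = 16.6667

G = (-10.6667, 16.6667)


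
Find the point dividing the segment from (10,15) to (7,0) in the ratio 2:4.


Px = (2*7 + 4*10)/6 = 54/6 = 9.0000
Py = (2*0 + 4*15)/6 = 60/6 = 10.0000

P = (9.0000, 10.0000)


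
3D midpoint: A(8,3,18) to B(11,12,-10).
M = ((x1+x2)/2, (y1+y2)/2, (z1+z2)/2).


Mx = (8+11)/2 = 9.5000
My = (3+12)/2 = 7.5000
Mz = (18- 10)/2 = 4.0000

M = (9.5000, 7.5000, 4.0000)


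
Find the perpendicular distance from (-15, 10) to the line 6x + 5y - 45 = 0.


|6*(-15) + 5*10 - 45| = |-85| = 85
sqrt(36 + 25) = sqrt(61) = 7.8102
d = 85/sqrt(61) = 10.8831

10.8831


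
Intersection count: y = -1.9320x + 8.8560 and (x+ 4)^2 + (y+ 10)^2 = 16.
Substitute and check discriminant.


Substitute y = -1.9320x + 8.8560: (x+ 4)^2 + (-1.9320x+8.8560+ 10)^2 = 16
Expand to Ax^2 + Bx + C = 0, where b-k = 18.856
A = 1+m^2 = 4.732624
B = 2(m(b-k) - h) = 2(-1.9320*18.856 + 4) = -64.859584
C = h^2 + (b-k)^2 - r^2 = 16 + 355.548736 - 16 = 355.548736
disc = B^2-4AC = 4206.7656 - 6730.7139 = -2523.9483
disc < 0

0 intersection points


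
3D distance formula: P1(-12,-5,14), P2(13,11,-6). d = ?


dx=25, dy=16, dz=-20
d = sqrt(625+256+400) = sqrt(1281) = 35.7911

35.7911


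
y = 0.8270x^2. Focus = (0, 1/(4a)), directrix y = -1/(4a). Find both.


a = 0.8270
1/(4a) = 0.3023
Focus = (0, 0.3023)
Directrix: y = -0.3023

Focus = (0, 0.3023), Directrix: y = -0.3023


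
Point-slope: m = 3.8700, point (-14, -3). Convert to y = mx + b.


y + 3 = 3.8700(x + 14)
y = 3.8700x - 3 - 3.8700*(-14)
y = 3.8700x + 51.1800

y = 3.8700x + 51.1800


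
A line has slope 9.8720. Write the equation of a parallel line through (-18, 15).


Parallel lines have equal slopes.
m2 = 9.8720
b2 = 15 - 9.8720*(-18) = 192.6960

y = 9.8720x + 192.6960


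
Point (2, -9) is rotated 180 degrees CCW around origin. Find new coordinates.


cos(180) = -1, sin(180) = 0
x' = 2*(-1) + 9*0 = -2
y' = 2*0 - 9*(-1) = 9

(-2, 9)


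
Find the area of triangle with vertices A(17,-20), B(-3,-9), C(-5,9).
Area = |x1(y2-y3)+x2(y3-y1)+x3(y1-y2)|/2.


17*(-9-9) = -306
-3*(9+ 20) = -87
-5*(-20+ 9) = 55
sum = -338
Area = |-338|/2 = 169.0000

169.0000 sq units


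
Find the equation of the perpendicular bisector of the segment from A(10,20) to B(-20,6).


Midpoint = (-5, 13)
Slope of AB = dy/dx = -14/(-30) = 0.4667
Perp slope = -dx/dy = -30/14 = -2.1429
b = My - (perp slope)*Mx = 13 + (-30*(-5))/(-14) = 13 - 10.7143 = 2.2857

y = -2.1429x + 2.2857


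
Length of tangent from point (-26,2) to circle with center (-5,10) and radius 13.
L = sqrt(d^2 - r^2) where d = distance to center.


d = sqrt((-26+ 5)^2 + (2-10)^2) = sqrt(441+64) = 22.4722
L = sqrt(505.0000 - 169) = sqrt(336.0000) = 18.3303

18.3303


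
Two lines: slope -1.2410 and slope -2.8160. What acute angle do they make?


m1-m2 = 1.575
1+m1*m2 = 4.494656
tan(theta) = |1.575/4.494656| = 0.350416
theta = arctan(|1.575/4.494656|) = 19.3113 degrees (acute angle)

19.3113 degrees


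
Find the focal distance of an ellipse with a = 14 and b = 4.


c^2 = 14^2 - 4^2 = 196 - 16 = 180
c = sqrt(180) = 13.4164

c = 13.4164


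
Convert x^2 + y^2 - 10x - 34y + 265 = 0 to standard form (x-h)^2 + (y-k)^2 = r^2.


h = -D/2 = 10/2 = 5
k = -E/2 = 34/2 = 17
r^2 = h^2 + k^2 - F = 25 + 289 - 265 = 49
r = 7

Center (5, 17), radius = 7


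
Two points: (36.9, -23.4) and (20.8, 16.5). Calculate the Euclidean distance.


dx = 20.8 - 36.9 = -16.1
dy = 16.5 + 23.4 = 39.9
d = sqrt(259.21 + 1592.01) = sqrt(1851.22) = 43.0258

43.0258


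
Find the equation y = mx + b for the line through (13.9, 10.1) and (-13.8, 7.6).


m = (-2.5)/(-27.7) = 0.0903
b = y1 - m*x1 = 10.1 - (-2.5*13.9)/(-27.7) = 10.1 - 1.2545 = 8.8455

y = 0.0903x + 8.8455


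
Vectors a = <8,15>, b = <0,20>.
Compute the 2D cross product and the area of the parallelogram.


cross = 8*20 - 15*0 = 160 - 0 = 160
Parallelogram area = |160| = 160

cross = 160, parallelogram area = 160


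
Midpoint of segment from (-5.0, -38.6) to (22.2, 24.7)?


Mx = (-5.0 + 22.2)/2 = 17.2/2 = 8.6000
My = (-38.6 + 24.7)/2 = -13.9/2 = -6.9500

(8.6000, -6.9500)


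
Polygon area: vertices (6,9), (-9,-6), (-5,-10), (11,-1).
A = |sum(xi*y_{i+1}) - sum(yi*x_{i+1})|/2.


sum(xi*y_{i+1}) = 6*(-6) - 9*(-10) - 5*(-1) + 11*9 = 158
sum(yi*x_{i+1}) = 9*(-9) - 6*(-5) - 10*11 - 1*6 = -167
Area = |158 + 167|/2 = 325/2 = 162.5000

162.5000 sq units


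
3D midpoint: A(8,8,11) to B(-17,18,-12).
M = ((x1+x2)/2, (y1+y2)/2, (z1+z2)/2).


Mx = (8- 17)/2 = -4.5000
My = (8+18)/2 = 13.0000
Mz = (11- 12)/2 = -0.5000

M = (-4.5000, 13.0000, -0.5000)


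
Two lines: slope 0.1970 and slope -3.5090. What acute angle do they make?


m1-m2 = 3.706
1+m1*m2 = 0.308727
tan(theta) = |3.706/0.308727| = 12.004133
theta = arctan(|3.706/0.308727|) = 85.2380 degrees (acute angle)

85.2380 degrees


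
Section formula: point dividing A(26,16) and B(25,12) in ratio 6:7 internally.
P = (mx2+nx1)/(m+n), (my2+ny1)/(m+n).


Px = (6*25 + 7*26)/13 = 332/13 = 25.5385
Py = (6*12 + 7*16)/13 = 184/13 = 14.1538

P = (25.5385, 14.1538)


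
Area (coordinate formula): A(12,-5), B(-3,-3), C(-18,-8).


12*(-3+ 8) = 60
-3*(-8+ 5) = 9
-18*(-5+ 3) = 36
sum = 105
Area = |105|/2 = 52.5000

52.5000 sq units


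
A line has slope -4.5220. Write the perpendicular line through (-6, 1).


Perpendicular slope = -1/m1 = -1/(-4.5220) = 0.2211
b2 = y0 - m2*x0 = 1 - 6/(-4.5220) = 1 + 1.3268 = 2.3268

y = 0.2211x + 2.3268


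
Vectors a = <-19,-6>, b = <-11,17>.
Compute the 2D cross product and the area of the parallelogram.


cross = -19*17 + 6*(-11) = -323 - 66 = -389
Parallelogram area = |-389| = 389

cross = -389, parallelogram area = 389


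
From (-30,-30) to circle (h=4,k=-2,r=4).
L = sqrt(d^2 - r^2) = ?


d = sqrt((-30-4)^2 + (-30+ 2)^2) = sqrt(1156+784) = 44.0454
L = sqrt(1940.0000 - 16) = sqrt(1924.0000) = 43.8634

43.8634


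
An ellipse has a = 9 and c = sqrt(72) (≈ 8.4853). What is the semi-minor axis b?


b^2 = 9^2 - (sqrt(72))^2 = 81 - 72 = 9
b = sqrt(9) = 3

b = 3


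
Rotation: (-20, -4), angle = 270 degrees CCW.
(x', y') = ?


cos(270) = 0, sin(270) = -1
x' = -20*0 + 4*(-1) = -4
y' = -20*(-1) - 4*0 = 20

(-4, 20)


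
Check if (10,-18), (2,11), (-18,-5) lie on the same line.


10*(11+ 5) + 2*(-5+ 18) - 18*(-18-11)
= 160 + 26 + 522 = 708

No, not collinear (determinant = 708)


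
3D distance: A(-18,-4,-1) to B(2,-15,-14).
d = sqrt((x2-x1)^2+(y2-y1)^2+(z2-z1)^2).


dx=20, dy=-11, dz=-13
d = sqrt(400+121+169) = sqrt(690) = 26.2679

26.2679


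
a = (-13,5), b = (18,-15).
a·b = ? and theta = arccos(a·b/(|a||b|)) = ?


a·b = -13*18 + 5*(-15) = -234 - 75 = -309
|a| = sqrt(169+25) = 13.9284
|b| = sqrt(324+225) = 23.4307
cos(theta) = -309/(sqrt(194)*sqrt(549)) = -309/sqrt(106506) = -0.946829
theta = arccos(-309/sqrt(106506)) = 161.2319 degrees

a·b = -309, theta = 161.2319 deg


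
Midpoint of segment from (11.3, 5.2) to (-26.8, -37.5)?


Mx = (11.3 - 26.8)/2 = -15.5/2 = -7.7500
My = (5.2 - 37.5)/2 = -32.3/2 = -16.1500

(-7.7500, -16.1500)


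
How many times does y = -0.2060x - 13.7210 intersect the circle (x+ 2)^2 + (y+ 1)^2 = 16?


Substitute y = -0.2060x - 13.7210: (x+ 2)^2 + (-0.2060x- 13.7210+ 1)^2 = 16
Expand to Ax^2 + Bx + C = 0, where b-k = -12.721
A = 1+m^2 = 1.042436
B = 2(m(b-k) - h) = 2(-0.2060*(-12.721) + 2) = 9.241052
C = h^2 + (b-k)^2 - r^2 = 4 + 161.823841 - 16 = 149.823841
disc = B^2-4AC = 85.3970 - 624.7271 = -539.3301
disc < 0

0 intersection points


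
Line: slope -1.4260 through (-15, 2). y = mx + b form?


y - 2 = -1.4260(x + 15)
y = -1.4260x + 2 + 1.4260*(-15)
y = -1.4260x - 19.3900

y = -1.4260x - 19.3900


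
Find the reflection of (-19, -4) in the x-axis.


Reflection rule for x-axis: (x, -y)
(-19, -4) -> (-19, 4)

(-19, 4)


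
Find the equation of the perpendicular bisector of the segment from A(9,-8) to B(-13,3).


Midpoint = (-2, -2.5)
Slope of AB = dy/dx = 11/(-22) = -0.5000
Perp slope = -dx/dy = 22/11 = 2.0000
b = My - (perp slope)*Mx = -2.5 + (-22*(-2))/11 = -2.5 + 4.0000 = 1.5000

y = 2.0000x + 1.5000


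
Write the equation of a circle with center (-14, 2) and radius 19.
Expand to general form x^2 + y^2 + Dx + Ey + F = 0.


(x+ 14)^2 + (y-2)^2 = 19^2
D = -2h = 28, E = -2k = -4
F = h^2+k^2-r^2 = 196+4-361 = -161

x^2 + y^2 + 28x - 4y - 161 = 0


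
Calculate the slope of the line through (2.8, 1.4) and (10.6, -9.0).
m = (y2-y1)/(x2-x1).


dy = -9.0 - 1.4 = -10.4
dx = 10.6 - 2.8 = 7.8
m = -10.4/7.8 = -1.3333

m = -1.3333


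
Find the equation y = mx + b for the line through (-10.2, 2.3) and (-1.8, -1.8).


m = (-4.1)/(8.4) = -0.4881
b = y1 - m*x1 = 2.3 - (-4.1*(-10.2))/(8.4) = 2.3 - 4.9786 = -2.6786

y = -0.4881x - 2.6786


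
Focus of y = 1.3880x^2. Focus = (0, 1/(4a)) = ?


a = 1.3880
4a = 5.5520
focus = (0, 1/5.5520) = (0, 0.1801)

Focus = (0, 0.1801)


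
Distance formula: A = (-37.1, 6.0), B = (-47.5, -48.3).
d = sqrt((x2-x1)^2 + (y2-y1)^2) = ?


dx = -47.5 + 37.1 = -10.4
dy = -48.3 - 6.0 = -54.3
d = sqrt(108.16 + 2948.49) = sqrt(3056.65) = 55.2870

55.2870


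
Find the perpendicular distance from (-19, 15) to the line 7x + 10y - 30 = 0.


|7*(-19) + 10*15 - 30| = |-13| = 13
sqrt(49 + 100) = sqrt(149) = 12.2066
d = 13/sqrt(149) = 1.0650

1.0650


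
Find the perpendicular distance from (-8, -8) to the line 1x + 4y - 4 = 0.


|1*(-8) + 4*(-8) - 4| = |-44| = 44
sqrt(1 + 16) = sqrt(17) = 4.1231
d = 44/sqrt(17) = 10.6716

10.6716


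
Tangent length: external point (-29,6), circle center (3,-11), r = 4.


d = sqrt((-29-3)^2 + (6+ 11)^2) = sqrt(1024+289) = 36.2353
L = sqrt(1313.0000 - 16) = sqrt(1297.0000) = 36.0139

36.0139


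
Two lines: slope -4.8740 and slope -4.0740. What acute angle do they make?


m1-m2 = -0.8
1+m1*m2 = 20.856676
tan(theta) = |-0.8/20.856676| = 0.038357
theta = arctan(|-0.8/20.856676|) = 2.1966 degrees (acute angle)

2.1966 degrees


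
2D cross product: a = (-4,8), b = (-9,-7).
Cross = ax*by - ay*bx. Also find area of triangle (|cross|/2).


cross = -4*(-7) - 8*(-9) = 28 + 72 = 100
Triangle area = |100|/2 = 100/2 = 50.0000

cross = 100, triangle area = 50.0000


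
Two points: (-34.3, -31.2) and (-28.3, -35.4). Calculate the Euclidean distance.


dx = -28.3 + 34.3 = 6
dy = -35.4 + 31.2 = -4.2
d = sqrt(36 + 17.64) = sqrt(53.64) = 7.3239

7.3239


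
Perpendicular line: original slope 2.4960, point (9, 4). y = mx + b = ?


Perpendicular slope = -1/m1 = -1/2.4960 = -0.4006
b2 = y0 - m2*x0 = 4 + 9/2.4960 = 4 + 3.6058 = 7.6058

y = -0.4006x + 7.6058


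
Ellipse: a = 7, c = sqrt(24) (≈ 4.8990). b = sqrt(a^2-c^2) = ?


b^2 = 7^2 - (sqrt(24))^2 = 49 - 24 = 25
b = sqrt(25) = 5

b = 5


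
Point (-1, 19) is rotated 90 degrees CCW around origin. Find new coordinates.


cos(90) = 0, sin(90) = 1
x' = -1*0 - 19*1 = -19
y' = -1*1 + 19*0 = -1

(-19, -1)


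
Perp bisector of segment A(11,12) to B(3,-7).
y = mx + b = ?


Midpoint = (7, 2.5)
Slope of AB = dy/dx = -19/(-8) = 2.3750
Perp slope = -dx/dy = -8/19 = -0.4211
b = My - (perp slope)*Mx = 2.5 + (-8*7)/(-19) = 2.5 + 2.9474 = 5.4474

y = -0.4211x + 5.4474


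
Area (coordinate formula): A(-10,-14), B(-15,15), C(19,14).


-10*(15-14) = -10
-15*(14+ 14) = -420
19*(-14-15) = -551
sum = -981
Area = |-981|/2 = 490.5000

490.5000 sq units


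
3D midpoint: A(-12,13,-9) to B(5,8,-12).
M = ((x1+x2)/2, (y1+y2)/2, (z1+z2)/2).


Mx = (-12+5)/2 = -3.5000
My = (13+8)/2 = 10.5000
Mz = (-9- 12)/2 = -10.5000

M = (-3.5000, 10.5000, -10.5000)


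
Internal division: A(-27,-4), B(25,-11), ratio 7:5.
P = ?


Px = (7*25 + 5*(-27))/12 = 40/12 = 3.3333
Py = (7*(-11) + 5*(-4))/12 = -97/12 = -8.0833

P = (3.3333, -8.0833)


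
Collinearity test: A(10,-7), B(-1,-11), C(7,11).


10*(-11-11) - 1*(11+ 7) + 7*(-7+ 11)
= -220 - 18 + 28 = -210

No, not collinear (determinant = -210)
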